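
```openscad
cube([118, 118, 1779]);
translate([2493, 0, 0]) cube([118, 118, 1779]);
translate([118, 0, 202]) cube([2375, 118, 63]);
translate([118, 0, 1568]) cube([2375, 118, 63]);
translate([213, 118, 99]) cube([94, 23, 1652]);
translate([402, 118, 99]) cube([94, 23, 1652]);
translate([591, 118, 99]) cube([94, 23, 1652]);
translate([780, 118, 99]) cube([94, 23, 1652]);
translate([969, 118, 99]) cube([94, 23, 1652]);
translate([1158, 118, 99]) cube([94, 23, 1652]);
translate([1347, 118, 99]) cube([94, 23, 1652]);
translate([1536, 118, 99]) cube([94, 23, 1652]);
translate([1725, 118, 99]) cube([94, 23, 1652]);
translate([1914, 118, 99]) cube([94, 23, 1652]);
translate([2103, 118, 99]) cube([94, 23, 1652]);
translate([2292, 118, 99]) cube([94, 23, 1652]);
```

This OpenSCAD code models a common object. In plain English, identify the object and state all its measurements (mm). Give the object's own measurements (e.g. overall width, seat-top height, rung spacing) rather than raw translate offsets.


A fence section. Two 118×118 mm posts, 1779 mm tall, stand on the floor with a clear span of 2375 mm between their inner faces. Two horizontal rails of 118×63 mm section span the gap between the posts with their undersides at z = 202 mm and z = 1568 mm, flush with the posts' −y face. 12 pickets, each 94 mm wide, 23 mm thick and 1652 mm tall, are fixed to the +y face of the rails with their bottoms at z = 99 mm, spaced across the span with a 95 mm gap after the −x post and between neighbouring pickets, with 107 mm left before the +x post.


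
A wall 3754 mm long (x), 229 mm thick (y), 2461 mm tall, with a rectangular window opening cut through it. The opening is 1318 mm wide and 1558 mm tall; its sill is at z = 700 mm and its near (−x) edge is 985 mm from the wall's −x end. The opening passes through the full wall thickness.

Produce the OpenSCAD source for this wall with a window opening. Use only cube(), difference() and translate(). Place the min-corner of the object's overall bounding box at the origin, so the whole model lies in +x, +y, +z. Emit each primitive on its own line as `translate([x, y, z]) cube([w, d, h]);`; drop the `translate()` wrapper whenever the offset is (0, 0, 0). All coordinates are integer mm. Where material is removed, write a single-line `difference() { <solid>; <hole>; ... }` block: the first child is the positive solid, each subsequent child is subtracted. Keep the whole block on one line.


difference() { cube([3754, 229, 2461]); translate([985, 0, 700]) cube([1318, 229, 1558]); }


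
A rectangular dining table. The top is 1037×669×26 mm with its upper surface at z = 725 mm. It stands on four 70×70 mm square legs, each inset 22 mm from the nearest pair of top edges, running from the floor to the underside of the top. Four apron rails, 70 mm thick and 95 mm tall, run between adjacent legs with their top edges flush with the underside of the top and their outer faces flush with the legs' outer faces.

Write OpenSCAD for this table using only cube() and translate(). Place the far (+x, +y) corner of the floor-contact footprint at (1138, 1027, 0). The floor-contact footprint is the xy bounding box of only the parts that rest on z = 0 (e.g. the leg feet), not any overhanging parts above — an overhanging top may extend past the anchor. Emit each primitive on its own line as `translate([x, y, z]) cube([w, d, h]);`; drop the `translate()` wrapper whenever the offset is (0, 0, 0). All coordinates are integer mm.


translate([123, 380, 699]) cube([1037, 669, 26]);
translate([145, 402, 0]) cube([70, 70, 699]);
translate([1068, 402, 0]) cube([70, 70, 699]);
translate([145, 957, 0]) cube([70, 70, 699]);
translate([1068, 957, 0]) cube([70, 70, 699]);
translate([215, 402, 604]) cube([853, 70, 95]);
translate([215, 957, 604]) cube([853, 70, 95]);
translate([145, 472, 604]) cube([70, 485, 95]);
translate([1068, 472, 604]) cube([70, 485, 95]);


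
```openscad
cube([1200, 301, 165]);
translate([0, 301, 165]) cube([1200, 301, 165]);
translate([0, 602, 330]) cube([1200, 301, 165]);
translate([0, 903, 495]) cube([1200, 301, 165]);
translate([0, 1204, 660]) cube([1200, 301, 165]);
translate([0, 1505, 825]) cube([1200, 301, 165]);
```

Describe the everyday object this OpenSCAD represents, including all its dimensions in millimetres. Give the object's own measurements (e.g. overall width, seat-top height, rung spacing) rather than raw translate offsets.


A straight staircase of 6 solid steps. Each step is 1200 mm wide (x), 301 mm deep (y, the going) and 165 mm tall (the rise). The first step rests on the floor; each subsequent step sits one going further in +y and one rise higher in +z, directly behind and above the previous step with no overlap.


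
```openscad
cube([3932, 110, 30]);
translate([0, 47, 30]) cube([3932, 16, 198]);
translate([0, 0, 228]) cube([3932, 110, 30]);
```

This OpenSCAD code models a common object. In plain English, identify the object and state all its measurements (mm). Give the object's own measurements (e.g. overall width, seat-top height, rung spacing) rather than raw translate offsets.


An I-beam lying along x, 3932 mm long. Overall section height 258 mm. Two flanges 110 mm wide (y) and 30 mm thick, one on the floor and one at the top; a web 16 mm thick runs between them, centred on the flange width.


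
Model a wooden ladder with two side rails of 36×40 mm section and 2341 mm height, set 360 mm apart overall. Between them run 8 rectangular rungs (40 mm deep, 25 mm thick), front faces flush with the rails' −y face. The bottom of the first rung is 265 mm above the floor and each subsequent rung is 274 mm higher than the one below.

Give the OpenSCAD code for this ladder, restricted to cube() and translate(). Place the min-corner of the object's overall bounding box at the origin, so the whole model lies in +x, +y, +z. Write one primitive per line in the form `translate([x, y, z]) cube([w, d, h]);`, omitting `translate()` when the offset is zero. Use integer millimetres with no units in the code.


cube([36, 40, 2341]);
translate([324, 0, 0]) cube([36, 40, 2341]);
translate([36, 0, 265]) cube([288, 40, 25]);
translate([36, 0, 539]) cube([288, 40, 25]);
translate([36, 0, 813]) cube([288, 40, 25]);
translate([36, 0, 1087]) cube([288, 40, 25]);
translate([36, 0, 1361]) cube([288, 40, 25]);
translate([36, 0, 1635]) cube([288, 40, 25]);
translate([36, 0, 1909]) cube([288, 40, 25]);
translate([36, 0, 2183]) cube([288, 40, 25]);


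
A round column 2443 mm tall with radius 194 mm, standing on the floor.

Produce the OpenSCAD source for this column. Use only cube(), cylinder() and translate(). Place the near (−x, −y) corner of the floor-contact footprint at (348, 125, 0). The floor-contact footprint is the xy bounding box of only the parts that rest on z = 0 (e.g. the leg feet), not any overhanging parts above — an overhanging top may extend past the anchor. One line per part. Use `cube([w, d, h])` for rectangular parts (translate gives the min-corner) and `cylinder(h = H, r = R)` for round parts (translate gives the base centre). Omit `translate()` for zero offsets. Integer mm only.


translate([542, 319, 0]) cylinder(h = 2443, r = 194);


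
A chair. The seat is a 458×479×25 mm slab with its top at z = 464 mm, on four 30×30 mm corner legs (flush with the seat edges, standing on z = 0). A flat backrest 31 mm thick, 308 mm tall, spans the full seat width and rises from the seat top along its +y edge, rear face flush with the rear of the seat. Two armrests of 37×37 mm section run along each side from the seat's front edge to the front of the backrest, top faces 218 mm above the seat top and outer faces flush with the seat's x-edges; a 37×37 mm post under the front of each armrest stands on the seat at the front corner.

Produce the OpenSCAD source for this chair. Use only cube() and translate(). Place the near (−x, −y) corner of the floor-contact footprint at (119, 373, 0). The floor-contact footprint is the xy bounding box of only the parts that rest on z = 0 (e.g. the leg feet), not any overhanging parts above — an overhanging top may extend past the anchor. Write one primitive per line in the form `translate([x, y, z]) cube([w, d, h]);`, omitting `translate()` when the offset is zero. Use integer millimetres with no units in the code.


translate([119, 373, 439]) cube([458, 479, 25]);
translate([119, 373, 0]) cube([30, 30, 439]);
translate([547, 373, 0]) cube([30, 30, 439]);
translate([119, 822, 0]) cube([30, 30, 439]);
translate([547, 822, 0]) cube([30, 30, 439]);
translate([119, 821, 464]) cube([458, 31, 308]);
translate([119, 373, 645]) cube([37, 448, 37]);
translate([540, 373, 645]) cube([37, 448, 37]);
translate([119, 373, 464]) cube([37, 37, 181]);
translate([540, 373, 464]) cube([37, 37, 181]);


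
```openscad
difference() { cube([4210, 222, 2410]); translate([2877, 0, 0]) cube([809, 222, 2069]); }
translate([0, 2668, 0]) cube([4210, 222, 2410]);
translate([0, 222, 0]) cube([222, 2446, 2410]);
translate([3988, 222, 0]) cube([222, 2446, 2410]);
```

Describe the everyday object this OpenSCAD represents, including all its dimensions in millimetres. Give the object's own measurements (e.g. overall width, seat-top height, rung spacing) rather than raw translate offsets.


A single room: four walls, each 2410 mm tall and 222 mm thick, enclosing an outside footprint 4210×2890 mm (x × y), no floor or roof. The front and back walls (−y and +y sides) run the full x-width; the side walls fit between their inner faces. A door opening 809 mm wide and 2069 mm tall is cut through the front wall from the floor up, its −x edge 2877 mm from the wall's −x end.


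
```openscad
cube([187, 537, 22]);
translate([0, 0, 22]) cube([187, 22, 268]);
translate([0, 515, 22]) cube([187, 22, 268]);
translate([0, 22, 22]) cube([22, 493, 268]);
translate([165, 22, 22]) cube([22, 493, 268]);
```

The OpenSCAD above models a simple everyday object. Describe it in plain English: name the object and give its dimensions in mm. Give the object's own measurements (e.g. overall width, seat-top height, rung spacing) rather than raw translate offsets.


An open-topped rectangular box: outside dimensions 187×537×290 mm, with a uniform wall and base thickness of 22 mm. The base is a full 187×537 slab on the floor; four walls sit on top of the base. The front and back walls (the −y and +y sides) span the full width; the two side walls fit between them.


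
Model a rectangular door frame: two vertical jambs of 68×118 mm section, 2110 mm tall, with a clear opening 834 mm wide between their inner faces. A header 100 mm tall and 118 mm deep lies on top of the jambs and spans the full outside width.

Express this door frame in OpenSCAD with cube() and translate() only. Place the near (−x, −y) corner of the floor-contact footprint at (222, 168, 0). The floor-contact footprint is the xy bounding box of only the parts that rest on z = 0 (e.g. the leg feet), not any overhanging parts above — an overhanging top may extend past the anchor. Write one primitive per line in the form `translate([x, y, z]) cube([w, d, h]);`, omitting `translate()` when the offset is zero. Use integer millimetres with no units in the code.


translate([222, 168, 0]) cube([68, 118, 2110]);
translate([1124, 168, 0]) cube([68, 118, 2110]);
translate([222, 168, 2110]) cube([970, 118, 100]);


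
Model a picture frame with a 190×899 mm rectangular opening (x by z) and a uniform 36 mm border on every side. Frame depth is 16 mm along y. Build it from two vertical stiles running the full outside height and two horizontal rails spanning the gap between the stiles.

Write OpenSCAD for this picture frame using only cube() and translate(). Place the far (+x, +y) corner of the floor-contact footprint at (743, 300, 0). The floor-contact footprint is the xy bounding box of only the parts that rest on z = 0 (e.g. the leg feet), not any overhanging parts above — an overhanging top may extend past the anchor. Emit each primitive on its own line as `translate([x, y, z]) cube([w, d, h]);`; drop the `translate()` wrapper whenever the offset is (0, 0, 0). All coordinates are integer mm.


translate([481, 284, 0]) cube([36, 16, 971]);
translate([707, 284, 0]) cube([36, 16, 971]);
translate([517, 284, 0]) cube([190, 16, 36]);
translate([517, 284, 935]) cube([190, 16, 36]);


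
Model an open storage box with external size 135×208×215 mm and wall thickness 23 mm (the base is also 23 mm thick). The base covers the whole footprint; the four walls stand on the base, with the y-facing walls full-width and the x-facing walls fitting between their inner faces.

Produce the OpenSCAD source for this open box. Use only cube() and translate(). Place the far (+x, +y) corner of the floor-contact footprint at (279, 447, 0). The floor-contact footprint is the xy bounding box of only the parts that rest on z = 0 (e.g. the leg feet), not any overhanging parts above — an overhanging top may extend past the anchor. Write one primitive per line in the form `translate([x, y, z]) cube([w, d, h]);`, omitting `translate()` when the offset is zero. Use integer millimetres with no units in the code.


translate([144, 239, 0]) cube([135, 208, 23]);
translate([144, 239, 23]) cube([135, 23, 192]);
translate([144, 424, 23]) cube([135, 23, 192]);
translate([144, 262, 23]) cube([23, 162, 192]);
translate([256, 262, 23]) cube([23, 162, 192]);


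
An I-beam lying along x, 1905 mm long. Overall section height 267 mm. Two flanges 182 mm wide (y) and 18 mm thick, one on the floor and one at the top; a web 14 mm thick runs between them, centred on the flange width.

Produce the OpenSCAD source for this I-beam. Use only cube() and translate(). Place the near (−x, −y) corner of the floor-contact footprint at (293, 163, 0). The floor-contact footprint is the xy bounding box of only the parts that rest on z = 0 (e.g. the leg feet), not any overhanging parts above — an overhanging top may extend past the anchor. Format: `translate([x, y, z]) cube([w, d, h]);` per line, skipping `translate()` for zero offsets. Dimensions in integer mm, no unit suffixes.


translate([293, 163, 0]) cube([1905, 182, 18]);
translate([293, 247, 18]) cube([1905, 14, 231]);
translate([293, 163, 249]) cube([1905, 182, 18]);


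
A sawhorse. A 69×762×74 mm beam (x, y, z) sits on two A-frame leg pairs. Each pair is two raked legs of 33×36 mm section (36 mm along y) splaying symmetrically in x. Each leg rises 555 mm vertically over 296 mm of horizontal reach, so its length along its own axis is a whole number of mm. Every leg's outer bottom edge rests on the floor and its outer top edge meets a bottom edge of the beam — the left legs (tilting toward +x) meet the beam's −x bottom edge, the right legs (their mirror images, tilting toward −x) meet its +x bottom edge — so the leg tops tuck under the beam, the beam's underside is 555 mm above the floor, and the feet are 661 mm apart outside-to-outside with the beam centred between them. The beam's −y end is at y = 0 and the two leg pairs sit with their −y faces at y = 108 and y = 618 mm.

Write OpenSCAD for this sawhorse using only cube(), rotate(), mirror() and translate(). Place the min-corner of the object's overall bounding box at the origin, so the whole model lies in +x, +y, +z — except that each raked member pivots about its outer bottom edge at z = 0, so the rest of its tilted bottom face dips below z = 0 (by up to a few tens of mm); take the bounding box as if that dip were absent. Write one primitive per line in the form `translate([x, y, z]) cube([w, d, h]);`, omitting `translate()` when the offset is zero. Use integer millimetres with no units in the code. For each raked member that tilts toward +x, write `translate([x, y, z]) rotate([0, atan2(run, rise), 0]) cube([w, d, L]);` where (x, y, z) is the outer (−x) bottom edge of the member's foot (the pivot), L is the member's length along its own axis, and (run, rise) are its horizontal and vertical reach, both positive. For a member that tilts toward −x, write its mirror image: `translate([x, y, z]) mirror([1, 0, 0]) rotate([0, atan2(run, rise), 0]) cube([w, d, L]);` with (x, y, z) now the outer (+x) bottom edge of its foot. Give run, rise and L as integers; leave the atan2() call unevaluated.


// leg length = √(296² + 555²) = 629
// right-leg outer foot x = 2·296 + 69 = 661
// beam min-corner = (296, 0, 555)
translate([296, 0, 555]) cube([69, 762, 74]);
translate([0, 108, 0]) rotate([0, atan2(296, 555), 0]) cube([33, 36, 629]);
translate([661, 108, 0]) mirror([1, 0, 0]) rotate([0, atan2(296, 555), 0]) cube([33, 36, 629]);
translate([0, 618, 0]) rotate([0, atan2(296, 555), 0]) cube([33, 36, 629]);
translate([661, 618, 0]) mirror([1, 0, 0]) rotate([0, atan2(296, 555), 0]) cube([33, 36, 629]);


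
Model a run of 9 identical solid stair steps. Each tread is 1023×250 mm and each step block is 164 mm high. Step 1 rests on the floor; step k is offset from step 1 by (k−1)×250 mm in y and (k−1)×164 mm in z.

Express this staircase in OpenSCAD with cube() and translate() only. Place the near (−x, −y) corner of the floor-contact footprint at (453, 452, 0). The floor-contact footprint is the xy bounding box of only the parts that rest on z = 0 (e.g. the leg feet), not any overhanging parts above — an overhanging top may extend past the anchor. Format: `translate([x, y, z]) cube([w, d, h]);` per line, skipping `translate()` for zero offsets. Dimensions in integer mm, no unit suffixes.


translate([453, 452, 0]) cube([1023, 250, 164]);
translate([453, 702, 164]) cube([1023, 250, 164]);
translate([453, 952, 328]) cube([1023, 250, 164]);
translate([453, 1202, 492]) cube([1023, 250, 164]);
translate([453, 1452, 656]) cube([1023, 250, 164]);
translate([453, 1702, 820]) cube([1023, 250, 164]);
translate([453, 1952, 984]) cube([1023, 250, 164]);
translate([453, 2202, 1148]) cube([1023, 250, 164]);
translate([453, 2452, 1312]) cube([1023, 250, 164]);


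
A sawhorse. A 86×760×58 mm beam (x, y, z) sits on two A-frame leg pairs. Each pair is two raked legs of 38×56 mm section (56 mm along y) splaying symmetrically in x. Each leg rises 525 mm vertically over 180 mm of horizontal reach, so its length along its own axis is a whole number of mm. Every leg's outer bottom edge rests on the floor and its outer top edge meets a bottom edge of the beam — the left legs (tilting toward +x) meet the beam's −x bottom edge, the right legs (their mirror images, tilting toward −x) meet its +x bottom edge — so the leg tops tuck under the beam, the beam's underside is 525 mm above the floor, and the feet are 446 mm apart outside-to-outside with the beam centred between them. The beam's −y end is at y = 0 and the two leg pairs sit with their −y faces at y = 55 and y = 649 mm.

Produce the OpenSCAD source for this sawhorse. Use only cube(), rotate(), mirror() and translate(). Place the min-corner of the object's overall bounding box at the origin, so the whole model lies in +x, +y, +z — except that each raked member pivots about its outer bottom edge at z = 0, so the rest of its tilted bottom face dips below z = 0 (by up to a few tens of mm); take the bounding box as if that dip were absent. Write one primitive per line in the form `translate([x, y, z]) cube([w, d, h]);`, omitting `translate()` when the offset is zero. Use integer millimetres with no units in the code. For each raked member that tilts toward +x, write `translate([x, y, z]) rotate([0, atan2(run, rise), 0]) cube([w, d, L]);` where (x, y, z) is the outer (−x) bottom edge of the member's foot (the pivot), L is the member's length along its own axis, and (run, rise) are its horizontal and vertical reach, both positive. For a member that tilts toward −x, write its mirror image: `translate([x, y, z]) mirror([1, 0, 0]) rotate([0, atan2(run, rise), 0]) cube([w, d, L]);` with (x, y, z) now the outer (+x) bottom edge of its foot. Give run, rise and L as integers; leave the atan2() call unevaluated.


translate([180, 0, 525]) cube([86, 760, 58]);
translate([0, 55, 0]) rotate([0, atan2(180, 525), 0]) cube([38, 56, 555]);
translate([446, 55, 0]) mirror([1, 0, 0]) rotate([0, atan2(180, 525), 0]) cube([38, 56, 555]);
translate([0, 649, 0]) rotate([0, atan2(180, 525), 0]) cube([38, 56, 555]);
translate([446, 649, 0]) mirror([1, 0, 0]) rotate([0, atan2(180, 525), 0]) cube([38, 56, 555]);


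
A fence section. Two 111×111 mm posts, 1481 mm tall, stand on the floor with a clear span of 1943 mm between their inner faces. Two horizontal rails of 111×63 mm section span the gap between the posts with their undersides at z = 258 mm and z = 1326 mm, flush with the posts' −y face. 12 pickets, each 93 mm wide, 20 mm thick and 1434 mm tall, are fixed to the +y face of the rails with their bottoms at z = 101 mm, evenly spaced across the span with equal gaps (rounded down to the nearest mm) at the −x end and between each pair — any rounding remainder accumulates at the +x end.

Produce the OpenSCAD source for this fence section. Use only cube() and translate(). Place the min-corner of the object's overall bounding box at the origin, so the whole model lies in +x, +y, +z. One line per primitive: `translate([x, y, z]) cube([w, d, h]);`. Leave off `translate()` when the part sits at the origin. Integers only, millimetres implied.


cube([111, 111, 1481]);
translate([2054, 0, 0]) cube([111, 111, 1481]);
translate([111, 0, 258]) cube([1943, 111, 63]);
translate([111, 0, 1326]) cube([1943, 111, 63]);
translate([174, 111, 101]) cube([93, 20, 1434]);
translate([330, 111, 101]) cube([93, 20, 1434]);
translate([486, 111, 101]) cube([93, 20, 1434]);
translate([642, 111, 101]) cube([93, 20, 1434]);
translate([798, 111, 101]) cube([93, 20, 1434]);
translate([954, 111, 101]) cube([93, 20, 1434]);
translate([1110, 111, 101]) cube([93, 20, 1434]);
translate([1266, 111, 101]) cube([93, 20, 1434]);
translate([1422, 111, 101]) cube([93, 20, 1434]);
translate([1578, 111, 101]) cube([93, 20, 1434]);
translate([1734, 111, 101]) cube([93, 20, 1434]);
translate([1890, 111, 101]) cube([93, 20, 1434]);


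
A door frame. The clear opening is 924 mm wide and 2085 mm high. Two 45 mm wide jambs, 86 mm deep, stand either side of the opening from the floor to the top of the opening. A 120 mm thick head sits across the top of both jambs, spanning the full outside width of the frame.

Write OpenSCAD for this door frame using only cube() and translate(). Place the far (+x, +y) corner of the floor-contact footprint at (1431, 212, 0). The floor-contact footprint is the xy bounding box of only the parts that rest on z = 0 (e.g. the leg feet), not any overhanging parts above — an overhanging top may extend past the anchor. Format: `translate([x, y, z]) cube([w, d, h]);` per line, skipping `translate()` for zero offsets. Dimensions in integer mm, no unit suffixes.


translate([417, 126, 0]) cube([45, 86, 2085]);
translate([1386, 126, 0]) cube([45, 86, 2085]);
translate([417, 126, 2085]) cube([1014, 86, 120]);


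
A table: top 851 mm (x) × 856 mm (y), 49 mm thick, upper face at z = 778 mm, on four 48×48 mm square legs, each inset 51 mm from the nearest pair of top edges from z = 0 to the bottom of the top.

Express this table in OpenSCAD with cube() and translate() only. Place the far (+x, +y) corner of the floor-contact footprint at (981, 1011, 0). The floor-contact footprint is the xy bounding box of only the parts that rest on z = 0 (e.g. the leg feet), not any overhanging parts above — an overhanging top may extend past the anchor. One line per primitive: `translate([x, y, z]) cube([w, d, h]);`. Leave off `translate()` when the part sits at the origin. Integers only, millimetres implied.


// leg_h = 778 - 49 = 729
translate([181, 206, 729]) cube([851, 856, 49]);
translate([232, 257, 0]) cube([48, 48, 729]);
translate([933, 257, 0]) cube([48, 48, 729]);
translate([232, 963, 0]) cube([48, 48, 729]);
translate([933, 963, 0]) cube([48, 48, 729]);


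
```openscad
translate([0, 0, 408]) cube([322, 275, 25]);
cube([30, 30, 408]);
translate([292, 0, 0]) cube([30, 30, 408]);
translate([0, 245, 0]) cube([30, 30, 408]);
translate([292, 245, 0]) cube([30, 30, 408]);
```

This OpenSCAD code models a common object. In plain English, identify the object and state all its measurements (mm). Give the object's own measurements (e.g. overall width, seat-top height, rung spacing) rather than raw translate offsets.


A simple wooden stool: a rectangular seat 322 mm (x) by 275 mm (y), 25 mm thick, top face at z = 433 mm, on four square legs, each 30×30 mm in cross-section. The legs rest on z = 0, each flush with a corner of the seat.


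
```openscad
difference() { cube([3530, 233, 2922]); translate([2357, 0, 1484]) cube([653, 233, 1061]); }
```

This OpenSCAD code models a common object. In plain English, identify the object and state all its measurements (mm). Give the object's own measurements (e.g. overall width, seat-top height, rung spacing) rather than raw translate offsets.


A wall 3530 mm long (x), 233 mm thick (y), 2922 mm tall, with a rectangular window opening cut through it. The opening is 653 mm wide and 1061 mm tall; its sill is at z = 1484 mm and its near (−x) edge is 2357 mm from the wall's −x end. The opening passes through the full wall thickness.


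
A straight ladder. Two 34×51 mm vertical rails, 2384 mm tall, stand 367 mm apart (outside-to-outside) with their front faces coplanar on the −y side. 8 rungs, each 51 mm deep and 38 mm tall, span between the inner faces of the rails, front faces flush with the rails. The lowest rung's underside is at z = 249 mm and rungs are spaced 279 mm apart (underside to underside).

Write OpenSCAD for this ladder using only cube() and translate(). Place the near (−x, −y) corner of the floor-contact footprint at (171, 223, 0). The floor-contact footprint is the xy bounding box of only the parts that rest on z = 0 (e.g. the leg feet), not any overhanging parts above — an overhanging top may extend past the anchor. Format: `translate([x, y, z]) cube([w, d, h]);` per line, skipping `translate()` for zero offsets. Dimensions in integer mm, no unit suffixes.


// rung span = 367 - 2*34 = 299
// rung[k] z = 249 + k*279
translate([171, 223, 0]) cube([34, 51, 2384]);
translate([504, 223, 0]) cube([34, 51, 2384]);
translate([205, 223, 249]) cube([299, 51, 38]);
translate([205, 223, 528]) cube([299, 51, 38]);
translate([205, 223, 807]) cube([299, 51, 38]);
translate([205, 223, 1086]) cube([299, 51, 38]);
translate([205, 223, 1365]) cube([299, 51, 38]);
translate([205, 223, 1644]) cube([299, 51, 38]);
translate([205, 223, 1923]) cube([299, 51, 38]);
translate([205, 223, 2202]) cube([299, 51, 38]);


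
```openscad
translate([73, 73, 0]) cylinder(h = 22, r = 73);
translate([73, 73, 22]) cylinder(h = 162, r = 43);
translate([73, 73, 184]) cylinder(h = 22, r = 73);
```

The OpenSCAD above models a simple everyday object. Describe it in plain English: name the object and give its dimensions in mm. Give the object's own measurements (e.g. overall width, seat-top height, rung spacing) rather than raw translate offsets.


A spool: two coaxial disc flanges of radius 73 mm and thickness 22 mm, joined by a core cylinder of radius 43 mm and height 162 mm. The lower flange rests on z = 0 and the three cylinders share a vertical axis.


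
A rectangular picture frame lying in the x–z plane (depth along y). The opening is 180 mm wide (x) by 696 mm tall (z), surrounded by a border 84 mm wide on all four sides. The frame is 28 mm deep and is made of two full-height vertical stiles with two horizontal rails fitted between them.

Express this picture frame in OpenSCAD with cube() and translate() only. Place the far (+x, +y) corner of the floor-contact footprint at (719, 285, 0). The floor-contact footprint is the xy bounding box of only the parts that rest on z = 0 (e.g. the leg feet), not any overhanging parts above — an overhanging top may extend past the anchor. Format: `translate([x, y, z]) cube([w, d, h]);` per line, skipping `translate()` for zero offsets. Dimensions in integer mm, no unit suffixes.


translate([371, 257, 0]) cube([84, 28, 864]);
translate([635, 257, 0]) cube([84, 28, 864]);
translate([455, 257, 0]) cube([180, 28, 84]);
translate([455, 257, 780]) cube([180, 28, 84]);


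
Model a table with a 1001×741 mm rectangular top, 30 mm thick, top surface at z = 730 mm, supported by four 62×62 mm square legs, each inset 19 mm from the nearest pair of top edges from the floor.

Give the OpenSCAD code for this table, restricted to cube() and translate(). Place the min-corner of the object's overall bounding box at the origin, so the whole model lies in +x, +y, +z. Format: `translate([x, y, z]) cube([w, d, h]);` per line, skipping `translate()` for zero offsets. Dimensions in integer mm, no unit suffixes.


// leg_h = 730 - 30 = 700
translate([0, 0, 700]) cube([1001, 741, 30]);
translate([19, 19, 0]) cube([62, 62, 700]);
translate([920, 19, 0]) cube([62, 62, 700]);
translate([19, 660, 0]) cube([62, 62, 700]);
translate([920, 660, 0]) cube([62, 62, 700]);


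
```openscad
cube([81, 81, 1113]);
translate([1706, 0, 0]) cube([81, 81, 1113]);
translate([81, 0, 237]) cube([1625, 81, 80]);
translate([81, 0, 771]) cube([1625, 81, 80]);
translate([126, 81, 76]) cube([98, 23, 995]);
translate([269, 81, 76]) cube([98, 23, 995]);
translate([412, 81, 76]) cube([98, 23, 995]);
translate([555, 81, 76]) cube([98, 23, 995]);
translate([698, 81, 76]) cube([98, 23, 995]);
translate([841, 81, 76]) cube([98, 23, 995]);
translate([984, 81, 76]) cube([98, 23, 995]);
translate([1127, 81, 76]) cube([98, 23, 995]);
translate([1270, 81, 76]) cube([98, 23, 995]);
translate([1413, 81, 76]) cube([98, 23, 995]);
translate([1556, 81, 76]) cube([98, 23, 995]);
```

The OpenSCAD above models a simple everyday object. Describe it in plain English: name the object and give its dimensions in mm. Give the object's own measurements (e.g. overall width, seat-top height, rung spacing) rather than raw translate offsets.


A fence section. Two 81×81 mm posts, 1113 mm tall, stand on the floor with a clear span of 1625 mm between their inner faces. Two horizontal rails of 81×80 mm section span the gap between the posts with their undersides at z = 237 mm and z = 771 mm, flush with the posts' −y face. 11 pickets, each 98 mm wide, 23 mm thick and 995 mm tall, are fixed to the +y face of the rails with their bottoms at z = 76 mm, spaced across the span with a 45 mm gap after the −x post and between neighbouring pickets, with 52 mm left before the +x post.


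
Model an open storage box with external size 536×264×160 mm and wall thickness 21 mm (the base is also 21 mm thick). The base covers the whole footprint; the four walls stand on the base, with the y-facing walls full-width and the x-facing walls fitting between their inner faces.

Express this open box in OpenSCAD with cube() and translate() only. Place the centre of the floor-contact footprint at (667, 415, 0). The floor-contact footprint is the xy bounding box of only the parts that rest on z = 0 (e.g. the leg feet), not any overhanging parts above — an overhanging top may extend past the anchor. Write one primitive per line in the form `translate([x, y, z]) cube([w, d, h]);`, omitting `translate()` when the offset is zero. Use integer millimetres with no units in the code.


translate([399, 283, 0]) cube([536, 264, 21]);
translate([399, 283, 21]) cube([536, 21, 139]);
translate([399, 526, 21]) cube([536, 21, 139]);
translate([399, 304, 21]) cube([21, 222, 139]);
translate([914, 304, 21]) cube([21, 222, 139]);


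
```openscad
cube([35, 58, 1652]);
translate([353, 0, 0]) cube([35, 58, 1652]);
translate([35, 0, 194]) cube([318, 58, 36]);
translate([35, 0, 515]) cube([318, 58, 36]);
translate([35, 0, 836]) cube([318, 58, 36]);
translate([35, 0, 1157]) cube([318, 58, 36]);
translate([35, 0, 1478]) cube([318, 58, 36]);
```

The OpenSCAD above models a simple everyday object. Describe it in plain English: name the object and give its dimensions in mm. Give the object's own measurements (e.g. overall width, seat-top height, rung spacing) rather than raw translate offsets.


A straight ladder. Two 35×58 mm vertical rails, 1652 mm tall, stand 388 mm apart (outside-to-outside) with their front faces coplanar on the −y side. 5 rungs, each 58 mm deep and 36 mm tall, span between the inner faces of the rails, front faces flush with the rails. The lowest rung's underside is at z = 194 mm and rungs are spaced 321 mm apart (underside to underside).


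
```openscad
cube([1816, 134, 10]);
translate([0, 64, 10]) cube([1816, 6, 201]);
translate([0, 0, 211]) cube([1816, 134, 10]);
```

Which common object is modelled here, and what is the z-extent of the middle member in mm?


An I-beam. The web height is 201 mm.

Two wide flanges with a thin centred web — an I-beam. Overall 221 mm minus two 10 mm flanges gives a web of 221 − 2·10 = 201 mm.


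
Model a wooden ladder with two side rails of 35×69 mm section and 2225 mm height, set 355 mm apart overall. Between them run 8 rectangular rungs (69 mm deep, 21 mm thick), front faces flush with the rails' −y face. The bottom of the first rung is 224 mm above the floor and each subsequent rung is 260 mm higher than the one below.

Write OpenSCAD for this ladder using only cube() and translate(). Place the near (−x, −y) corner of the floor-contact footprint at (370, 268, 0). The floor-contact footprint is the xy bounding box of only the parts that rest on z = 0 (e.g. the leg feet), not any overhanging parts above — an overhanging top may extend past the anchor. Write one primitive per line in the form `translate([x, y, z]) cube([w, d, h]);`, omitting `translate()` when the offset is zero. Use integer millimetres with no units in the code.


translate([370, 268, 0]) cube([35, 69, 2225]);
translate([690, 268, 0]) cube([35, 69, 2225]);
translate([405, 268, 224]) cube([285, 69, 21]);
translate([405, 268, 484]) cube([285, 69, 21]);
translate([405, 268, 744]) cube([285, 69, 21]);
translate([405, 268, 1004]) cube([285, 69, 21]);
translate([405, 268, 1264]) cube([285, 69, 21]);
translate([405, 268, 1524]) cube([285, 69, 21]);
translate([405, 268, 1784]) cube([285, 69, 21]);
translate([405, 268, 2044]) cube([285, 69, 21]);


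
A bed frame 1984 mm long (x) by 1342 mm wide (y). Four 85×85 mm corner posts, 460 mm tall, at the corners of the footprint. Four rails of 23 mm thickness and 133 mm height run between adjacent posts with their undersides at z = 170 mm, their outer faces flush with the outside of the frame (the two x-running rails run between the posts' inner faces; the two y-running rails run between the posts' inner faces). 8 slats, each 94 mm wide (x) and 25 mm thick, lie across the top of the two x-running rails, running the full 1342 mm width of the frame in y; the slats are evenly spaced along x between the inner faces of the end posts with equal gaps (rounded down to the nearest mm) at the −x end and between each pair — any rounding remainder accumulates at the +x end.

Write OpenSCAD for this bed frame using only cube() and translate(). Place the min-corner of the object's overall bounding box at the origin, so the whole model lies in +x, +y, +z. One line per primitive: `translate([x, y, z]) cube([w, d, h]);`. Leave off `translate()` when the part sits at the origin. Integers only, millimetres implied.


// slat z = rail_z + rail_h = 170 + 133 = 303
// slat gap = ⌊(1814 − 8·94) / 9⌋ = 118
cube([85, 85, 460]);
translate([0, 1257, 0]) cube([85, 85, 460]);
translate([1899, 0, 0]) cube([85, 85, 460]);
translate([1899, 1257, 0]) cube([85, 85, 460]);
translate([85, 0, 170]) cube([1814, 23, 133]);
translate([85, 1319, 170]) cube([1814, 23, 133]);
translate([0, 85, 170]) cube([23, 1172, 133]);
translate([1961, 85, 170]) cube([23, 1172, 133]);
translate([203, 0, 303]) cube([94, 1342, 25]);
translate([415, 0, 303]) cube([94, 1342, 25]);
translate([627, 0, 303]) cube([94, 1342, 25]);
translate([839, 0, 303]) cube([94, 1342, 25]);
translate([1051, 0, 303]) cube([94, 1342, 25]);
translate([1263, 0, 303]) cube([94, 1342, 25]);
translate([1475, 0, 303]) cube([94, 1342, 25]);
translate([1687, 0, 303]) cube([94, 1342, 25]);


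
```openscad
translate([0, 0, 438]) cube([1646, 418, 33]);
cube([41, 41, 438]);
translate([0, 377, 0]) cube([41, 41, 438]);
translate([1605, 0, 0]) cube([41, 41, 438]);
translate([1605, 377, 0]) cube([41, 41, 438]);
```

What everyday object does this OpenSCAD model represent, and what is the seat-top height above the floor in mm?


A bench. The seat-top height is 471 mm.

A long slab on four corner posts — a bench. The slab sits at z = 438 with thickness 33, so the top is 438 + 33 = 471 mm.


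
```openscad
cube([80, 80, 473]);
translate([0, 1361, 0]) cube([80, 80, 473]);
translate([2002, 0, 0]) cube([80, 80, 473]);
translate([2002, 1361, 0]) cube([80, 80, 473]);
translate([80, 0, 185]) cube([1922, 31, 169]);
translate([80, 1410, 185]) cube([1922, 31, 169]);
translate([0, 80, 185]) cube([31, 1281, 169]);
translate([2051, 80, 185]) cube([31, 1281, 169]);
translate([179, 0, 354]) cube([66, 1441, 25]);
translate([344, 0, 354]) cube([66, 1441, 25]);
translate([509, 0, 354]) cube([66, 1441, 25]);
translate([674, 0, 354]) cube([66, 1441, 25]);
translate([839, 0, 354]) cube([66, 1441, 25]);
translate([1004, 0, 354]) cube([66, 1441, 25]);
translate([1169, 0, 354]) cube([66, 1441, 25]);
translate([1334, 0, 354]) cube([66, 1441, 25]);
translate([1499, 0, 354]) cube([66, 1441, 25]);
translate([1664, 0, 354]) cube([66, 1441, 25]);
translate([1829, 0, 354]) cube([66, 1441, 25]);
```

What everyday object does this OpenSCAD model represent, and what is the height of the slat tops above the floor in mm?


A bed frame. The slat-top height is 379 mm.

Four posts, four rails, and a row of slats — a bed frame. Slats sit on the rails at z = 185 + 169 = 354; with slat thickness 25, the top is 379 mm.


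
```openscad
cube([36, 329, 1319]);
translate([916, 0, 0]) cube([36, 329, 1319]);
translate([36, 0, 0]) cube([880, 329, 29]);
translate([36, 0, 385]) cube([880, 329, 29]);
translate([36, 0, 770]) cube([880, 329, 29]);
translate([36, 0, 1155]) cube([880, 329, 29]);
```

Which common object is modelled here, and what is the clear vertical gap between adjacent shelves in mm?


A bookshelf. The clear shelf gap is 356 mm.

Two tall side panels with 4 horizontal boards between them — a bookshelf. The first two shelf undersides are at z = 0 and z = 385; with shelf thickness 29, the clear gap is 385 − 0 − 29 = 356 mm.


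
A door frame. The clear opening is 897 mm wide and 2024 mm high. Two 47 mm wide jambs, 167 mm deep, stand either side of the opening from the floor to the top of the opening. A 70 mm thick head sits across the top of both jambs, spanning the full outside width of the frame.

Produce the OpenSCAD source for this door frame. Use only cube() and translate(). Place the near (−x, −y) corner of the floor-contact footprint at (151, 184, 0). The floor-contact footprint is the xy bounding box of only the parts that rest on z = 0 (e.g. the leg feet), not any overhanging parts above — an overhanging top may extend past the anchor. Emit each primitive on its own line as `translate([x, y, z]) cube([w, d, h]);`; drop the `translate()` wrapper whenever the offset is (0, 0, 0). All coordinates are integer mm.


translate([151, 184, 0]) cube([47, 167, 2024]);
translate([1095, 184, 0]) cube([47, 167, 2024]);
translate([151, 184, 2024]) cube([991, 167, 70]);


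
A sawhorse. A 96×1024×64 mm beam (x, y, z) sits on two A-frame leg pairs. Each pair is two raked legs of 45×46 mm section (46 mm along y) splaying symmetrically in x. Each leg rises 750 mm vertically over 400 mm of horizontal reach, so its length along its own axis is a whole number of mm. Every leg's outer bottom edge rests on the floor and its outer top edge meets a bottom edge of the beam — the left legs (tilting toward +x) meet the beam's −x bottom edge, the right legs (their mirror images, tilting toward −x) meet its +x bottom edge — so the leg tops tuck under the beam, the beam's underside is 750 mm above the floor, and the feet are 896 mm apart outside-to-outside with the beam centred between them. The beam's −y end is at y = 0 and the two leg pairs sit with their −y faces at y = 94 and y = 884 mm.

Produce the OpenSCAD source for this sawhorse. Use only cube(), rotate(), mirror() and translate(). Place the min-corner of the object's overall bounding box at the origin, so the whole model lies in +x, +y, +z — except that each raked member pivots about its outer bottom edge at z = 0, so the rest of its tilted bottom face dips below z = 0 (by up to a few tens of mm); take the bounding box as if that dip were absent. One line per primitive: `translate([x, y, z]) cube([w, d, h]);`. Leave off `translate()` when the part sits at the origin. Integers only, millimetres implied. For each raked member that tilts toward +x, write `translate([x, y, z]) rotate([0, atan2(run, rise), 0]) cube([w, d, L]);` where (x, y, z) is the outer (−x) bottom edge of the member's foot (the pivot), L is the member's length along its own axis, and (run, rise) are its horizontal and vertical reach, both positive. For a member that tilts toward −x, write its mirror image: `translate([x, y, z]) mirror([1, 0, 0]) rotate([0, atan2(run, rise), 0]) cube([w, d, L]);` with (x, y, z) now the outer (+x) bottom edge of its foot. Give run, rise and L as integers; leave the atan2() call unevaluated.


translate([400, 0, 750]) cube([96, 1024, 64]);
translate([0, 94, 0]) rotate([0, atan2(400, 750), 0]) cube([45, 46, 850]);
translate([896, 94, 0]) mirror([1, 0, 0]) rotate([0, atan2(400, 750), 0]) cube([45, 46, 850]);
translate([0, 884, 0]) rotate([0, atan2(400, 750), 0]) cube([45, 46, 850]);
translate([896, 884, 0]) mirror([1, 0, 0]) rotate([0, atan2(400, 750), 0]) cube([45, 46, 850]);
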